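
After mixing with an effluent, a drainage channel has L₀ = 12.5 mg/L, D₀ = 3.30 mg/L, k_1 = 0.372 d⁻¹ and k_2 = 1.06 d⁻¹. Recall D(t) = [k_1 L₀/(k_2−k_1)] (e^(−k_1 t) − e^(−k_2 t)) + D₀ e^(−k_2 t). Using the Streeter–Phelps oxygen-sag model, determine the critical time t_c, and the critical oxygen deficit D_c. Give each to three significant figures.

t_c ≈ 0.548 d; D_c ≈ 3.58 mg/L

t_c = [1/(k_2−k_1)] ln[(k_2/k_1)(1 − D₀(k_2−k_1)/(k_1 L₀))]
= [1/(1.06−0.372)] ln[(1.06/0.372)(1 − 3.30×0.6880/(0.372×12.5))]
= (1/0.6880) ln[2.849 × 0.5117] = 1.453 × ln(1.458) = 1.453 × 0.3772 = 0.5482 d.
L(t_c) = L₀ e^(−k_1 t_c) = 12.5 × 0.8155 = 10.19 mg/L, and at the critical point k_2 D_c = k_1 L, so D_c = (0.372/1.06) × 10.19 = 3.577 mg/L.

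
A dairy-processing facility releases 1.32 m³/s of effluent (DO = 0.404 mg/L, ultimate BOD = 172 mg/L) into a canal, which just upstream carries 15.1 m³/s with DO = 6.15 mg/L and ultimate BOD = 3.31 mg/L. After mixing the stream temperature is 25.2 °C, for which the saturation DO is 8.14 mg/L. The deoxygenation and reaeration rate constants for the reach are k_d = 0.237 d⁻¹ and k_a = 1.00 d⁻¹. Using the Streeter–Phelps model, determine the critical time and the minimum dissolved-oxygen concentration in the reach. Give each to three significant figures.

Mixed DO = (15.1×6.15 + 1.32×0.404)/(15.1+1.32) = 93.40/16.42 = 5.688 mg/L.
Mixed L₀ = (15.1×3.31 + 1.32×172)/(16.42) = 277.0/16.42 = 16.87 mg/L.
Initial deficit D₀ = C_s − DO₀ = 8.14 − 5.688 = 2.452 mg/L.
t_c = (1/0.7630) ln[(1.00/0.237)(1 − 2.452×0.7630/(0.237×16.87))] = 1.311 × ln(2.245) = 1.060 d.
D_c = (0.237/1.00) × 16.87 × e^(−0.237×1.060) = 0.2370 × 16.87 × 0.7778 = 3.110 mg/L.
Minimum DO = 8.14 − 3.110 = 5.030 mg/L.

t_c ≈ 1.06 d; minimum DO ≈ 5.03 mg/L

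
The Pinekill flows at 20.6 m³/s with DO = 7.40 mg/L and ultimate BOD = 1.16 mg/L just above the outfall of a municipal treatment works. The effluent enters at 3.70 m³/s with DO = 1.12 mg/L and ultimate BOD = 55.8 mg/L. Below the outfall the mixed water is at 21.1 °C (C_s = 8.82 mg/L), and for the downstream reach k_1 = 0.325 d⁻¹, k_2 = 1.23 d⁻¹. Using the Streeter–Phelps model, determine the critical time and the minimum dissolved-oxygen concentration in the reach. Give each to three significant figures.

Mixed DO = (20.6×7.40 + 3.70×1.12)/(20.6+3.70) = 156.6/24.30 = 6.444 mg/L.
Mixed L₀ = (20.6×1.16 + 3.70×55.8)/(24.30) = 230.4/24.30 = 9.480 mg/L.
Initial deficit D₀ = C_s − DO₀ = 8.82 − 6.444 = 2.376 mg/L.
t_c = (1/0.9050) ln[(1.23/0.325)(1 − 2.376×0.9050/(0.325×9.480))] = 1.105 × ln(1.143) = 0.1476 d.
D_c = (0.325/1.23) × 9.480 × e^(−0.325×0.1476) = 0.2642 × 9.480 × 0.9532 = 2.387 mg/L.
Minimum DO = 8.82 − 2.387 = 6.433 mg/L.

t_c ≈ 0.148 d; minimum DO ≈ 6.43 mg/L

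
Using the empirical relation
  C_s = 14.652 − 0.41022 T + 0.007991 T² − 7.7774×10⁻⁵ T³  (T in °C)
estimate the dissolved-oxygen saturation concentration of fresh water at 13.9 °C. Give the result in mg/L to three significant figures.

C_s = 14.652 − 0.41022×13.9 + 0.007991×13.9² − 7.7774×10⁻⁵×13.9³ = 10.29 mg/L.

C_s ≈ 10.3 mg/L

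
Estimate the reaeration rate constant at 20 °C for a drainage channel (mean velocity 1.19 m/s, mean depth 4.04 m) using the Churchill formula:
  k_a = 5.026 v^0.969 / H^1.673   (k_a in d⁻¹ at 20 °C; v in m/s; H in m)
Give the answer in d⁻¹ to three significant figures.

k_a ≈ 0.575 d⁻¹

k_a = 5.026 × 1.19^0.969 / 4.04^1.673 = 5.026 × 1.184 / 10.34 = 0.5754 d⁻¹.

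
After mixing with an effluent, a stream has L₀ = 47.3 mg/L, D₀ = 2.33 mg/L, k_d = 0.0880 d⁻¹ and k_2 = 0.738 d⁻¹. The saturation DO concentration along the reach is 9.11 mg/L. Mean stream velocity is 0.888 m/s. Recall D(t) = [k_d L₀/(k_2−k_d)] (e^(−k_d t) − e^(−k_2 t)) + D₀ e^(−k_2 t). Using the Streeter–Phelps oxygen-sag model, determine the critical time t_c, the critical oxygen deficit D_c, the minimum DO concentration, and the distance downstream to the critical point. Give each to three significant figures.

With k_2/k_d = 8.386 and 1 − D₀(k_2−k_d)/(k_d L₀) = 0.6361,
t_c = ln(8.386 × 0.6361) / (0.738 − 0.0880) = ln(5.335) / 0.6500 = 1.674/0.6500 = 2.576 d.
L(t_c) = L₀ e^(−k_d t_c) = 47.3 × 0.7972 = 37.71 mg/L, and at the critical point k_2 D_c = k_d L, so D_c = (0.0880/0.738) × 37.71 = 4.496 mg/L.
Minimum DO = C_s − D_c = 9.11 − 4.496 = 4.614 mg/L.
x_c = v t_c = 0.888 m/s × 2.576 d × 86400 s/d = 197600 m ≈ 198 km.

t_c ≈ 2.58 d; D_c ≈ 4.50 mg/L; min DO ≈ 4.61 mg/L; x_c ≈ 198 km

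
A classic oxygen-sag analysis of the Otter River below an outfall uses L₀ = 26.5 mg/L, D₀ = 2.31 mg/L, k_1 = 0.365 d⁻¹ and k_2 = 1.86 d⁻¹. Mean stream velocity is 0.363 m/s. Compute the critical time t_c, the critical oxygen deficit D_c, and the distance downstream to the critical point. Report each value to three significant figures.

With k_2/k_1 = 5.096 and 1 − D₀(k_2−k_1)/(k_1 L₀) = 0.6430,
t_c = ln(5.096 × 0.6430) / (1.86 − 0.365) = ln(3.276) / 1.495 = 1.187/1.495 = 0.7938 d.
L(t_c) = L₀ e^(−k_1 t_c) = 26.5 × 0.7485 = 19.83 mg/L, and at the critical point k_2 D_c = k_1 L, so D_c = (0.365/1.86) × 19.83 = 3.892 mg/L.
x_c = v t_c = 0.363 m/s × 0.7938 d × 86400 s/d = 24900 m ≈ 24.9 km.

t_c ≈ 0.794 d; D_c ≈ 3.89 mg/L; x_c ≈ 24.9 km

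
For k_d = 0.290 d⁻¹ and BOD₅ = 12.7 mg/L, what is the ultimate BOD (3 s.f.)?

BOD₅ = L₀(1 − e^(−5k_d)) ⇒ L₀ = BOD₅ / (1 − e^(−5×0.290))
= 12.7 / (1 − 0.2346) = 12.7 / 0.7654 = 16.59 mg/L.

L₀ ≈ 16.6 mg/L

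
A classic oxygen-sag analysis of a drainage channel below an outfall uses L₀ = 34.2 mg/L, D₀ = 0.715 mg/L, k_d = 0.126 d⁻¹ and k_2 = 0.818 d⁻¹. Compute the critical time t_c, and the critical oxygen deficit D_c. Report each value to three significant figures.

t_c ≈ 2.53 d; D_c ≈ 3.83 mg/L

At the critical point dD/dt = 0, so k_d L₀ e^(−k_d t) = k_2 D. Substituting D(t) from the Streeter–Phelps equation and solving for t gives
t_c = ln[(k_2/k_d)(1 − D₀(k_2−k_d)/(k_d L₀))] / (k_2−k_d).
Here k_2−k_d = 0.6920 d⁻¹ and 1 − D₀(k_2−k_d)/(k_d L₀) = 1 − 0.715×0.6920/(0.126×34.2) = 0.8852, so
t_c = ln(6.492 × 0.8852) / 0.6920 = 1.749 / 0.6920 = 2.527 d.
D_c = (k_d/k_2) L₀ e^(−k_d t_c) = (0.126/0.818) × 34.2 × e^(−0.126×2.527) = 0.1540 × 34.2 × 0.7273 = 3.831 mg/L.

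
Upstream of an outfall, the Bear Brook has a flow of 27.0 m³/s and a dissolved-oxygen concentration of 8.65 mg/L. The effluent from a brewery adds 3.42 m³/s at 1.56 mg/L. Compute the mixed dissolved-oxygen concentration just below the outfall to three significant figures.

Flow-weighted mixing: C = (Q_r C_r + Q_w C_w)/(Q_r + Q_w)
= (27.0×8.65 + 3.42×1.56)/(27.0 + 3.42) = 238.9/30.42 = 7.853 mg/L.

7.85 mg/L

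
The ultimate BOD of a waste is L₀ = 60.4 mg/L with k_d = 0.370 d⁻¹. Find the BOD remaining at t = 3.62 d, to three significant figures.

L ≈ 15.8 mg/L

L_t = L₀ e^(−k_d t) = 60.4 × e^(−0.370×3.62) = 60.4 × 0.2620 = 15.82 mg/L.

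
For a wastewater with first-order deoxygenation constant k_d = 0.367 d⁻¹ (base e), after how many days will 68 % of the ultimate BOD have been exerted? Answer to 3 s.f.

t ≈ 3.10 d

y/L₀ = 1 − e^(−k_d t) = 0.68 ⇒ e^(−k_d t) = 0.320
t = −ln(0.320) / 0.367 = 1.139 / 0.367 = 3.105 d.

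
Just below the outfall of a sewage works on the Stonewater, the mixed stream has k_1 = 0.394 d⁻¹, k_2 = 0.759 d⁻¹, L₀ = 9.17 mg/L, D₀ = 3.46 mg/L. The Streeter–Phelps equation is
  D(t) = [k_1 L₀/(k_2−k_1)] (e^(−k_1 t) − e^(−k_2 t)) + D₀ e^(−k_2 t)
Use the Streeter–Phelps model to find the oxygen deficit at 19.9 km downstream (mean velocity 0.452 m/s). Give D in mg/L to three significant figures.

Travel time t = x/v = 19.9 km / (0.452 m/s) = 19900 m / 0.452 m/s = 44030 s = 0.5096 d.
k_1 L₀/(k_2−k_1) = 0.394×9.17/(0.759−0.394) = 3.613/0.3650 = 9.899 mg/L.
e^(−k_1 t) = e^(−0.394×0.5096) = 0.8181; e^(−k_2 t) = e^(−0.759×0.5096) = 0.6793.
D = 9.899 × (0.8181 − 0.6793) + 3.46 × 0.6793 = 1.374 + 2.350 = 3.725 mg/L.

D ≈ 3.72 mg/L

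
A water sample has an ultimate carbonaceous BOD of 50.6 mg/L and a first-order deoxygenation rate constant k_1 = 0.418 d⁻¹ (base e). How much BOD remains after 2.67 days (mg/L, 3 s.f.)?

L ≈ 16.6 mg/L

L_t = L₀ e^(−k_1 t) = 50.6 × e^(−0.418×2.67) = 50.6 × 0.3276 = 16.57 mg/L.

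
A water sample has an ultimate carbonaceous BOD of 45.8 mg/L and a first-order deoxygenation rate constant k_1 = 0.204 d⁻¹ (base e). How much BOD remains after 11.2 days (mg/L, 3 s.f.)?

L ≈ 4.66 mg/L

L_t = L₀ e^(−k_1 t) = 45.8 × e^(−0.204×11.2) = 45.8 × 0.1018 = 4.662 mg/L.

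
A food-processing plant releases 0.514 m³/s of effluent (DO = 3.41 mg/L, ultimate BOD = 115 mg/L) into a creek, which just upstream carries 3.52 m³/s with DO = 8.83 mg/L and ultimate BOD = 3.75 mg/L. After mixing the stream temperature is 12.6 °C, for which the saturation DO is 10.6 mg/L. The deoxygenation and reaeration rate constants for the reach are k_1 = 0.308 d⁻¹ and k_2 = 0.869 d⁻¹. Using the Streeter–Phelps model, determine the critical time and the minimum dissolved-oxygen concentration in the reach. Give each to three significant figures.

t_c ≈ 1.34 d; minimum DO ≈ 6.39 mg/L

Mixed DO = (3.52×8.83 + 0.514×3.41)/(3.52+0.514) = 32.83/4.034 = 8.139 mg/L.
Mixed L₀ = (3.52×3.75 + 0.514×115)/(4.034) = 72.31/4.034 = 17.93 mg/L.
Initial deficit D₀ = C_s − DO₀ = 10.6 − 8.139 = 2.461 mg/L.
t_c = (1/0.5610) ln[(0.869/0.308)(1 − 2.461×0.5610/(0.308×17.93))] = 1.783 × ln(2.116) = 1.336 d.
D_c = (0.308/0.869) × 17.93 × e^(−0.308×1.336) = 0.3544 × 17.93 × 0.6627 = 4.210 mg/L.
Minimum DO = 10.6 − 4.210 = 6.390 mg/L.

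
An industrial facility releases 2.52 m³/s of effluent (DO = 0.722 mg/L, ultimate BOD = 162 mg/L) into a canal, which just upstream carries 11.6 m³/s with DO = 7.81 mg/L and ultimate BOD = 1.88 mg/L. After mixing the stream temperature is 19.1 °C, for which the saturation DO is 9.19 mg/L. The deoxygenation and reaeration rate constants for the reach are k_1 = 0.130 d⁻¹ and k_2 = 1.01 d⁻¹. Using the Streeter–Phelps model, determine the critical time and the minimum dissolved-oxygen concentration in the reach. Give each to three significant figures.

t_c ≈ 1.32 d; minimum DO ≈ 5.89 mg/L

Mixed DO = (11.6×7.81 + 2.52×0.722)/(11.6+2.52) = 92.42/14.12 = 6.545 mg/L.
Mixed L₀ = (11.6×1.88 + 2.52×162)/(14.12) = 430.0/14.12 = 30.46 mg/L.
Initial deficit D₀ = C_s − DO₀ = 9.19 − 6.545 = 2.645 mg/L.
t_c = (1/0.8800) ln[(1.01/0.130)(1 − 2.645×0.8800/(0.130×30.46))] = 1.136 × ln(3.202) = 1.322 d.
D_c = (0.130/1.01) × 30.46 × e^(−0.130×1.322) = 0.1287 × 30.46 × 0.8420 = 3.301 mg/L.
Minimum DO = 9.19 − 3.301 = 5.889 mg/L.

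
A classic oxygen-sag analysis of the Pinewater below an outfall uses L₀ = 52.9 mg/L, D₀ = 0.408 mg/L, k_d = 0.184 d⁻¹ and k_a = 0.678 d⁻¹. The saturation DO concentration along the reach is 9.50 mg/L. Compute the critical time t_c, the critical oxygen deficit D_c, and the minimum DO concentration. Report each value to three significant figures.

At the critical point dD/dt = 0, so k_d L₀ e^(−k_d t) = k_a D. Substituting D(t) from the Streeter–Phelps equation and solving for t gives
t_c = ln[(k_a/k_d)(1 − D₀(k_a−k_d)/(k_d L₀))] / (k_a−k_d).
Here k_a−k_d = 0.4940 d⁻¹ and 1 − D₀(k_a−k_d)/(k_d L₀) = 1 − 0.408×0.4940/(0.184×52.9) = 0.9793, so
t_c = ln(3.685 × 0.9793) / 0.4940 = 1.283 / 0.4940 = 2.598 d.
L(t_c) = L₀ e^(−k_d t_c) = 52.9 × 0.6200 = 32.80 mg/L, and at the critical point k_a D_c = k_d L, so D_c = (0.184/0.678) × 32.80 = 8.901 mg/L.
Minimum DO = C_s − D_c = 9.50 − 8.901 = 0.5986 mg/L.

t_c ≈ 2.60 d; D_c ≈ 8.90 mg/L; min DO ≈ 0.599 mg/L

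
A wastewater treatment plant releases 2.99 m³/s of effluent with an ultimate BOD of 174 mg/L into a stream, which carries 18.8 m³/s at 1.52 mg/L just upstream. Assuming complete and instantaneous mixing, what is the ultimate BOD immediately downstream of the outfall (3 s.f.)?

25.2 mg/L

Flow-weighted mixing: C = (Q_r C_r + Q_w C_w)/(Q_r + Q_w)
= (18.8×1.52 + 2.99×174)/(18.8 + 2.99) = 548.8/21.79 = 25.19 mg/L.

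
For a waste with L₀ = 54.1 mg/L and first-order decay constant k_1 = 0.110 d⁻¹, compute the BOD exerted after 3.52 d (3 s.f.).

y_t = L₀(1 − e^(−k_1 t)) = 54.1 × (1 − e^(−0.110×3.52))
= 54.1 × (1 − 0.6790) = 54.1 × 0.3210 = 17.37 mg/L.

y ≈ 17.4 mg/L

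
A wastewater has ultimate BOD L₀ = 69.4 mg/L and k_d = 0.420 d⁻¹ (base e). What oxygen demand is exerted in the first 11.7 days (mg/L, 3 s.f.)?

y ≈ 68.9 mg/L

y_t = L₀(1 − e^(−k_d t)) = 69.4 × (1 − e^(−0.420×11.7))
= 69.4 × (1 − 0.007343) = 69.4 × 0.9927 = 68.89 mg/L.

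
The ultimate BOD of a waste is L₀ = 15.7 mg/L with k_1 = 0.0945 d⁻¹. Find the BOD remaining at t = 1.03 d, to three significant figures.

L ≈ 14.2 mg/L

L_t = L₀ e^(−k_1 t) = 15.7 × e^(−0.0945×1.03) = 15.7 × 0.9073 = 14.24 mg/L.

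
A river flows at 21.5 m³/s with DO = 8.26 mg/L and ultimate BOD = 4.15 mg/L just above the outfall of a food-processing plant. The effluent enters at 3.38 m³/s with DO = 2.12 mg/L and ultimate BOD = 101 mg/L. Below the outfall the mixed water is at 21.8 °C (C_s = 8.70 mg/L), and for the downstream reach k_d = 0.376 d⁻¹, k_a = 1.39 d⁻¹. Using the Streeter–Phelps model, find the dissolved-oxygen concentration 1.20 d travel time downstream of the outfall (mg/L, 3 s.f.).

DO ≈ 5.58 mg/L

Mixed DO = (21.5×8.26 + 3.38×2.12)/(21.5+3.38) = 184.8/24.88 = 7.426 mg/L.
Mixed L₀ = (21.5×4.15 + 3.38×101)/(24.88) = 430.6/24.88 = 17.31 mg/L.
Initial deficit D₀ = C_s − DO₀ = 8.70 − 7.426 = 1.274 mg/L.
D(1.20) = [0.376×17.31/(1.39−0.376)](e^(−0.376×1.20) − e^(−1.39×1.20)) + 1.274 e^(−1.39×1.20)
= 6.418 × (0.6369 − 0.1886) + 1.274 × 0.1886 = 3.117 mg/L.
DO = 8.70 − 3.117 = 5.583 mg/L.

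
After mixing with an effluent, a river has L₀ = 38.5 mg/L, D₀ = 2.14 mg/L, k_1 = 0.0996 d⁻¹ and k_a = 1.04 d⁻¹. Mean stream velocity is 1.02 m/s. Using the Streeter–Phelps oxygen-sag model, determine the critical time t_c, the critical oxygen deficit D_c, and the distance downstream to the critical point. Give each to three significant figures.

t_c ≈ 1.70 d; D_c ≈ 3.11 mg/L; x_c ≈ 150 km

With k_a/k_1 = 10.44 and 1 − D₀(k_a−k_1)/(k_1 L₀) = 0.4752,
t_c = ln(10.44 × 0.4752) / (1.04 − 0.0996) = ln(4.962) / 0.9404 = 1.602/0.9404 = 1.703 d.
D_c = (k_1/k_a) L₀ e^(−k_1 t_c) = (0.0996/1.04) × 38.5 × e^(−0.0996×1.703) = 0.09577 × 38.5 × 0.8440 = 3.112 mg/L.
x_c = v t_c = 1.02 m/s × 1.703 d × 86400 s/d = 150100 m ≈ 150 km.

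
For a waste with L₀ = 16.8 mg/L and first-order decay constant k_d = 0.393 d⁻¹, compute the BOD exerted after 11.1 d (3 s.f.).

y ≈ 16.6 mg/L

y_t = L₀(1 − e^(−k_d t)) = 16.8 × (1 − e^(−0.393×11.1))
= 16.8 × (1 − 0.01275) = 16.8 × 0.9873 = 16.59 mg/L.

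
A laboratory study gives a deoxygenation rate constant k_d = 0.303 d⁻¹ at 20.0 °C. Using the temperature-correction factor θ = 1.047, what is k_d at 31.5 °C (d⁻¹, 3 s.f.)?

k_d ≈ 0.514 d⁻¹

k_d(T₂) = k_d(T₁) · θ^(T₂−T₁) = 0.303 × 1.047^(31.5−20.0)
= 0.303 × 1.047^11.5 = 0.303 × 1.696 = 0.5138 d⁻¹.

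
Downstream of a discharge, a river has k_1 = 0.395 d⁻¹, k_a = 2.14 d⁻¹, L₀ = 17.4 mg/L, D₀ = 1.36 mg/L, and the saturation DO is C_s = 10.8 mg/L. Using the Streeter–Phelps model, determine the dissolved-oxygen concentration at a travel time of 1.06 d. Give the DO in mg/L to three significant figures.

DO ≈ 8.48 mg/L

k_1 L₀/(k_a−k_1) = 0.395×17.4/(2.14−0.395) = 6.873/1.745 = 3.939 mg/L.
e^(−k_1 t) = e^(−0.395×1.060) = 0.6579; e^(−k_a t) = e^(−2.14×1.060) = 0.1035.
D = 3.939 × (0.6579 − 0.1035) + 1.36 × 0.1035 = 2.184 + 0.1407 = 2.324 mg/L.
DO = C_s − D = 10.8 − 2.324 = 8.476 mg/L.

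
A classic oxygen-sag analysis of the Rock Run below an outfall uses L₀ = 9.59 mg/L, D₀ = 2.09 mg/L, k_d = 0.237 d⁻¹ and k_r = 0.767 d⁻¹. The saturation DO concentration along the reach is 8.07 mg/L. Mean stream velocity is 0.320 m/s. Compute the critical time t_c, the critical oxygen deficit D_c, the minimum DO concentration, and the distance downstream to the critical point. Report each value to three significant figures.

t_c ≈ 0.955 d; D_c ≈ 2.36 mg/L; min DO ≈ 5.71 mg/L; x_c ≈ 26.4 km

At the critical point dD/dt = 0, so k_d L₀ e^(−k_d t) = k_r D. Substituting D(t) from the Streeter–Phelps equation and solving for t gives
t_c = ln[(k_r/k_d)(1 − D₀(k_r−k_d)/(k_d L₀))] / (k_r−k_d).
Here k_r−k_d = 0.5300 d⁻¹ and 1 − D₀(k_r−k_d)/(k_d L₀) = 1 − 2.09×0.5300/(0.237×9.59) = 0.5126, so
t_c = ln(3.236 × 0.5126) / 0.5300 = 0.5062 / 0.5300 = 0.9552 d.
L(t_c) = L₀ e^(−k_d t_c) = 9.59 × 0.7974 = 7.647 mg/L, and at the critical point k_r D_c = k_d L, so D_c = (0.237/0.767) × 7.647 = 2.363 mg/L.
Minimum DO = C_s − D_c = 8.07 − 2.363 = 5.707 mg/L.
x_c = v t_c = 0.320 m/s × 0.9552 d × 86400 s/d = 26410 m ≈ 26.4 km.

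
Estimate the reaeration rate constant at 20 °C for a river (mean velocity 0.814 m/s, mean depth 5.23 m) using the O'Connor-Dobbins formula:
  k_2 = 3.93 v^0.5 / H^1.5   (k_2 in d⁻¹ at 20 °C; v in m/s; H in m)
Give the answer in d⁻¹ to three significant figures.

k_2 ≈ 0.296 d⁻¹

k_2 = 3.93 × 0.814^0.5 / 5.23^1.5 = 3.93 × 0.9022 / 11.96 = 0.2965 d⁻¹.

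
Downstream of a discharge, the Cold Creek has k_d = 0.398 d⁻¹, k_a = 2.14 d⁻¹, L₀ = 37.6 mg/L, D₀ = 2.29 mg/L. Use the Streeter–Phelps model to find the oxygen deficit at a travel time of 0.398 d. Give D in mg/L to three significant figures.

k_d L₀/(k_a−k_d) = 0.398×37.6/(2.14−0.398) = 14.96/1.742 = 8.591 mg/L.
e^(−k_d t) = e^(−0.398×0.3980) = 0.8535; e^(−k_a t) = e^(−2.14×0.3980) = 0.4267.
D = 8.591 × (0.8535 − 0.4267) + 2.29 × 0.4267 = 3.667 + 0.9771 = 4.644 mg/L.

D ≈ 4.64 mg/L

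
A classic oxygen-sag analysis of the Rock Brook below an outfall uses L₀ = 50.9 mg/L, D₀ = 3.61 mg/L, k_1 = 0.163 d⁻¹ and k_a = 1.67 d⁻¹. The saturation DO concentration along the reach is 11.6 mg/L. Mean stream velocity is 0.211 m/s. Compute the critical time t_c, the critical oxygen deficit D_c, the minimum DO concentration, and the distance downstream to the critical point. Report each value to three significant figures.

t_c = [1/(k_a−k_1)] ln[(k_a/k_1)(1 − D₀(k_a−k_1)/(k_1 L₀))]
= [1/(1.67−0.163)] ln[(1.67/0.163)(1 − 3.61×1.507/(0.163×50.9))]
= (1/1.507) ln[10.25 × 0.3443] = 0.6636 × ln(3.527) = 0.6636 × 1.261 = 0.8365 d.
L(t_c) = L₀ e^(−k_1 t_c) = 50.9 × 0.8725 = 44.41 mg/L, and at the critical point k_a D_c = k_1 L, so D_c = (0.163/1.67) × 44.41 = 4.335 mg/L.
Minimum DO = C_s − D_c = 11.6 − 4.335 = 7.265 mg/L.
x_c = v t_c = 0.211 m/s × 0.8365 d × 86400 s/d = 15250 m ≈ 15.2 km.

t_c ≈ 0.836 d; D_c ≈ 4.33 mg/L; min DO ≈ 7.27 mg/L; x_c ≈ 15.2 km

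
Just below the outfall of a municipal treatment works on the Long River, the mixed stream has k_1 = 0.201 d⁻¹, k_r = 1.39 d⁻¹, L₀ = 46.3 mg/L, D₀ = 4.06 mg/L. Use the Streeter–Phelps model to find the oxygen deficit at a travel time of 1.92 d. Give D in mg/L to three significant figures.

D ≈ 5.06 mg/L

k_1 L₀/(k_r−k_1) = 0.201×46.3/(1.39−0.201) = 9.306/1.189 = 7.827 mg/L.
e^(−k_1 t) = e^(−0.201×1.920) = 0.6798; e^(−k_r t) = e^(−1.39×1.920) = 0.06934.
D = 7.827 × (0.6798 − 0.06934) + 4.06 × 0.06934 = 4.778 + 0.2815 = 5.060 mg/L.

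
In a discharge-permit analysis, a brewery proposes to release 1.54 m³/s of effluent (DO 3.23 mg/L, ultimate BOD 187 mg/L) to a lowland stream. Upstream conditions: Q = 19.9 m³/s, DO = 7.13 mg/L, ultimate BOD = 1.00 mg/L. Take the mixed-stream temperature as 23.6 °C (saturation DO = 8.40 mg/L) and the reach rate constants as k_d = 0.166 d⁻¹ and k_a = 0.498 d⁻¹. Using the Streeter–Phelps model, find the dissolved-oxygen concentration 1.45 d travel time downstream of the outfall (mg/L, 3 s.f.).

DO ≈ 5.49 mg/L

Mixed DO = (19.9×7.13 + 1.54×3.23)/(19.9+1.54) = 146.9/21.44 = 6.850 mg/L.
Mixed L₀ = (19.9×1.00 + 1.54×187)/(21.44) = 307.9/21.44 = 14.36 mg/L.
Initial deficit D₀ = C_s − DO₀ = 8.40 − 6.850 = 1.550 mg/L.
D(1.45) = [0.166×14.36/(0.498−0.166)](e^(−0.166×1.45) − e^(−0.498×1.45)) + 1.550 e^(−0.498×1.45)
= 7.180 × (0.7861 − 0.4857) + 1.550 × 0.4857 = 2.909 mg/L.
DO = 8.40 − 2.909 = 5.491 mg/L.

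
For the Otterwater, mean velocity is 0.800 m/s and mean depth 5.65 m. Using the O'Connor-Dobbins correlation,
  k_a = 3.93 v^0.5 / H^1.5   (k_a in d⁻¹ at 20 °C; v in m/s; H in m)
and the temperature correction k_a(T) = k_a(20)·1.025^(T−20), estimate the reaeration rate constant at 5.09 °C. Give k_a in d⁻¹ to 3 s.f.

k_a(20) = 3.93 × 0.800^0.5 / 5.65^1.5 = 3.93 × 0.8944 / 13.43 = 0.2617 d⁻¹.
k_a(5.09) = 0.2617 × 1.025^(5.09−20) = 0.2617 × 0.6920 = 0.1811 d⁻¹.

k_a ≈ 0.181 d⁻¹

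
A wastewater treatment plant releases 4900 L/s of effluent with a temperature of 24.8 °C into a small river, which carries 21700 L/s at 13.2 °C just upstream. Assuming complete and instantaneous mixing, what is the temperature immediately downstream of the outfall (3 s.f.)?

15.3 °C

Flow-weighted mixing: C = (Q_r C_r + Q_w C_w)/(Q_r + Q_w)
= (21700×13.2 + 4900×24.8)/(21700 + 4900) = 408000/26600 = 15.34 °C.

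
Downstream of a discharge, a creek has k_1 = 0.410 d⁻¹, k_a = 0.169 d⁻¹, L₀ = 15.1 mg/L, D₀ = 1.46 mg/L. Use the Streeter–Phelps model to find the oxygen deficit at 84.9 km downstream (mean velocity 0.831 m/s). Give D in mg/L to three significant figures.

D ≈ 6.41 mg/L

Travel time t = x/v = 84.9 km / (0.831 m/s) = 84900 m / 0.831 m/s = 102200 s = 1.182 d.
k_1 L₀/(k_a−k_1) = 0.410×15.1/(0.169−0.410) = 6.191/-0.2410 = -25.69 mg/L.
e^(−k_1 t) = e^(−0.410×1.182) = 0.6158; e^(−k_a t) = e^(−0.169×1.182) = 0.8189.
D = -25.69 × (0.6158 − 0.8189) + 1.46 × 0.8189 = 5.216 + 1.196 = 6.412 mg/L.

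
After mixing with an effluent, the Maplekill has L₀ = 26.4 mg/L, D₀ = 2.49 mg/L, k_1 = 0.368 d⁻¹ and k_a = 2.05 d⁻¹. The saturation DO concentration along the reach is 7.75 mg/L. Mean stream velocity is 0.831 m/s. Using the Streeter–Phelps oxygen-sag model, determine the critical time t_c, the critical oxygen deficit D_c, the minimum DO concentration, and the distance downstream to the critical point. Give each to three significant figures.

t_c ≈ 0.686 d; D_c ≈ 3.68 mg/L; min DO ≈ 4.07 mg/L; x_c ≈ 49.2 km

t_c = [1/(k_a−k_1)] ln[(k_a/k_1)(1 − D₀(k_a−k_1)/(k_1 L₀))]
= [1/(2.05−0.368)] ln[(2.05/0.368)(1 − 2.49×1.682/(0.368×26.4))]
= (1/1.682) ln[5.571 × 0.5689] = 0.5945 × ln(3.169) = 0.5945 × 1.153 = 0.6858 d.
L(t_c) = L₀ e^(−k_1 t_c) = 26.4 × 0.7770 = 20.51 mg/L, and at the critical point k_a D_c = k_1 L, so D_c = (0.368/2.05) × 20.51 = 3.682 mg/L.
Minimum DO = C_s − D_c = 7.75 − 3.682 = 4.068 mg/L.
x_c = v t_c = 0.831 m/s × 0.6858 d × 86400 s/d = 49240 m ≈ 49.2 km.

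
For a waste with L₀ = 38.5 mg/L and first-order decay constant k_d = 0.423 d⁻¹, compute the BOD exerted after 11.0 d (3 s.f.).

y_t = L₀(1 − e^(−k_d t)) = 38.5 × (1 − e^(−0.423×11.0))
= 38.5 × (1 − 0.009533) = 38.5 × 0.9905 = 38.13 mg/L.

y ≈ 38.1 mg/L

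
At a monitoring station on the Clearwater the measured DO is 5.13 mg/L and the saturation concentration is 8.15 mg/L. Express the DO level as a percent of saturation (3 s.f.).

% saturation = C/C_s × 100 = 5.13/8.15 × 100 = 62.9 %.

62.9 % saturation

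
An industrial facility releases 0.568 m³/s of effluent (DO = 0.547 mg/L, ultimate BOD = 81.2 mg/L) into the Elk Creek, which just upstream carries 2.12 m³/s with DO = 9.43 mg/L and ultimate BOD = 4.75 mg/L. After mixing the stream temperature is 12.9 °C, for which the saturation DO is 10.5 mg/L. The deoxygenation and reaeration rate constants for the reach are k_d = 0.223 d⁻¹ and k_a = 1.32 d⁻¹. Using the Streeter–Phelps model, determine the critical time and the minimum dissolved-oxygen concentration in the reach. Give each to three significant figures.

t_c ≈ 0.543 d; minimum DO ≈ 7.37 mg/L

Mixed DO = (2.12×9.43 + 0.568×0.547)/(2.12+0.568) = 20.30/2.688 = 7.553 mg/L.
Mixed L₀ = (2.12×4.75 + 0.568×81.2)/(2.688) = 56.19/2.688 = 20.90 mg/L.
Initial deficit D₀ = C_s − DO₀ = 10.5 − 7.553 = 2.947 mg/L.
t_c = (1/1.097) ln[(1.32/0.223)(1 − 2.947×1.097/(0.223×20.90))] = 0.9116 × ln(1.814) = 0.5430 d.
D_c = (0.223/1.32) × 20.90 × e^(−0.223×0.5430) = 0.1689 × 20.90 × 0.8860 = 3.129 mg/L.
Minimum DO = 10.5 − 3.129 = 7.371 mg/L.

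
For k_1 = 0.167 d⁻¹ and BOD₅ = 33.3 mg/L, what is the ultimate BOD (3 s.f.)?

L₀ ≈ 58.8 mg/L

BOD₅ = L₀(1 − e^(−5k_1)) ⇒ L₀ = BOD₅ / (1 − e^(−5×0.167))
= 33.3 / (1 − 0.4339) = 33.3 / 0.5661 = 58.82 mg/L.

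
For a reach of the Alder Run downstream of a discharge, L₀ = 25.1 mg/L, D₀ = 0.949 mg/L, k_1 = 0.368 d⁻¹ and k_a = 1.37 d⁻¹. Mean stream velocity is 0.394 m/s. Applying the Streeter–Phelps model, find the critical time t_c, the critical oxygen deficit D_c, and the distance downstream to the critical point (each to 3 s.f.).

t_c ≈ 1.20 d; D_c ≈ 4.33 mg/L; x_c ≈ 41.0 km

t_c = [1/(k_a−k_1)] ln[(k_a/k_1)(1 − D₀(k_a−k_1)/(k_1 L₀))]
= [1/(1.37−0.368)] ln[(1.37/0.368)(1 − 0.949×1.002/(0.368×25.1))]
= (1/1.002) ln[3.723 × 0.8971] = 0.9980 × ln(3.340) = 0.9980 × 1.206 = 1.203 d.
L(t_c) = L₀ e^(−k_1 t_c) = 25.1 × 0.6422 = 16.12 mg/L, and at the critical point k_a D_c = k_1 L, so D_c = (0.368/1.37) × 16.12 = 4.330 mg/L.
x_c = v t_c = 0.394 m/s × 1.203 d × 86400 s/d = 40970 m ≈ 41.0 km.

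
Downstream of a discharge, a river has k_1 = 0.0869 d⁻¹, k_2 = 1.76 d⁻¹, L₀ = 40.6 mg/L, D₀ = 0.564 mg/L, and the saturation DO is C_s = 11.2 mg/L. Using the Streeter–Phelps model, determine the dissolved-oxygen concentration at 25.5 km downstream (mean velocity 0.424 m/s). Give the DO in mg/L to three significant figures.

Travel time t = x/v = 25.5 km / (0.424 m/s) = 25500 m / 0.424 m/s = 60140 s = 0.6961 d.
k_1 L₀/(k_2−k_1) = 0.0869×40.6/(1.76−0.0869) = 3.528/1.673 = 2.109 mg/L.
e^(−k_1 t) = e^(−0.0869×0.6961) = 0.9413; e^(−k_2 t) = e^(−1.76×0.6961) = 0.2937.
D = 2.109 × (0.9413 − 0.2937) + 0.564 × 0.2937 = 1.366 + 0.1657 = 1.531 mg/L.
DO = C_s − D = 11.2 − 1.531 = 9.669 mg/L.

DO ≈ 9.67 mg/L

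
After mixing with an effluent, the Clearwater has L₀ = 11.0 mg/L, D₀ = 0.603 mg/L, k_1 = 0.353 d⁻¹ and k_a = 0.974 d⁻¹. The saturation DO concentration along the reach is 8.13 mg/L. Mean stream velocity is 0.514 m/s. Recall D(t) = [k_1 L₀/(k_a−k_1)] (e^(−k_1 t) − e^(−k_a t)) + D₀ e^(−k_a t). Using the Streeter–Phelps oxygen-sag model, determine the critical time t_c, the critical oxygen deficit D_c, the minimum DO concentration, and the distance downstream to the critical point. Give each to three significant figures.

At the critical point dD/dt = 0, so k_1 L₀ e^(−k_1 t) = k_a D. Substituting D(t) from the Streeter–Phelps equation and solving for t gives
t_c = ln[(k_a/k_1)(1 − D₀(k_a−k_1)/(k_1 L₀))] / (k_a−k_1).
Here k_a−k_1 = 0.6210 d⁻¹ and 1 − D₀(k_a−k_1)/(k_1 L₀) = 1 − 0.603×0.6210/(0.353×11.0) = 0.9036, so
t_c = ln(2.759 × 0.9036) / 0.6210 = 0.9135 / 0.6210 = 1.471 d.
L(t_c) = L₀ e^(−k_1 t_c) = 11.0 × 0.5949 = 6.544 mg/L, and at the critical point k_a D_c = k_1 L, so D_c = (0.353/0.974) × 6.544 = 2.372 mg/L.
Minimum DO = C_s − D_c = 8.13 − 2.372 = 5.758 mg/L.
x_c = v t_c = 0.514 m/s × 1.471 d × 86400 s/d = 65330 m ≈ 65.3 km.

t_c ≈ 1.47 d; D_c ≈ 2.37 mg/L; min DO ≈ 5.76 mg/L; x_c ≈ 65.3 km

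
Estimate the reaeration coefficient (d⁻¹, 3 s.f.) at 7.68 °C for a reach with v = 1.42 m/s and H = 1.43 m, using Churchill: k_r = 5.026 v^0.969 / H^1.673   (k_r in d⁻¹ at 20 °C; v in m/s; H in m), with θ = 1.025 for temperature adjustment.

k_r(20) = 5.026 × 1.42^0.969 / 1.43^1.673 = 5.026 × 1.405 / 1.819 = 3.881 d⁻¹.
k_r(7.68) = 3.881 × 1.025^(7.68−20) = 3.881 × 0.7377 = 2.863 d⁻¹.

k_r ≈ 2.86 d⁻¹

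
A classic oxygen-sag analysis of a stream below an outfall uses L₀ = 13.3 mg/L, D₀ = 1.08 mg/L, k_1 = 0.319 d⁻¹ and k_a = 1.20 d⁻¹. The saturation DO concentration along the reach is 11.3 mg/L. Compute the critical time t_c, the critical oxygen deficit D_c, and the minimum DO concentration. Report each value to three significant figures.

t_c = [1/(k_a−k_1)] ln[(k_a/k_1)(1 − D₀(k_a−k_1)/(k_1 L₀))]
= [1/(1.20−0.319)] ln[(1.20/0.319)(1 − 1.08×0.8810/(0.319×13.3))]
= (1/0.8810) ln[3.762 × 0.7757] = 1.135 × ln(2.918) = 1.135 × 1.071 = 1.216 d.
D_c = (k_1/k_a) L₀ e^(−k_1 t_c) = (0.319/1.20) × 13.3 × e^(−0.319×1.216) = 0.2658 × 13.3 × 0.6786 = 2.399 mg/L.
Minimum DO = C_s − D_c = 11.3 − 2.399 = 8.901 mg/L.

t_c ≈ 1.22 d; D_c ≈ 2.40 mg/L; min DO ≈ 8.90 mg/L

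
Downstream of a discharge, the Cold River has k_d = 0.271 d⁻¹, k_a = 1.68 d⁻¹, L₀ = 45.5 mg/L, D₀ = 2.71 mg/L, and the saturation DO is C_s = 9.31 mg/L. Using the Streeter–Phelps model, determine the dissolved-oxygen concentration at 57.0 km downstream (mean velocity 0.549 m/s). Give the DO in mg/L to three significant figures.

Travel time t = x/v = 57.0 km / (0.549 m/s) = 57000 m / 0.549 m/s = 103800 s = 1.202 d.
k_d L₀/(k_a−k_d) = 0.271×45.5/(1.68−0.271) = 12.33/1.409 = 8.751 mg/L.
e^(−k_d t) = e^(−0.271×1.202) = 0.7221; e^(−k_a t) = e^(−1.68×1.202) = 0.1328.
D = 8.751 × (0.7221 − 0.1328) + 2.71 × 0.1328 = 5.157 + 0.3599 = 5.517 mg/L.
DO = C_s − D = 9.31 − 5.517 = 3.793 mg/L.

DO ≈ 3.79 mg/L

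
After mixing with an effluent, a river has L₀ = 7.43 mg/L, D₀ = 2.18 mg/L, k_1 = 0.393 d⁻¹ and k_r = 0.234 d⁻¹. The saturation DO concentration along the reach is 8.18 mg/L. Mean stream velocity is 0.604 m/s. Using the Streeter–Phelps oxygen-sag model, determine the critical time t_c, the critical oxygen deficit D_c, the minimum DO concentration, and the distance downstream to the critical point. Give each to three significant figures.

At the critical point dD/dt = 0, so k_1 L₀ e^(−k_1 t) = k_r D. Substituting D(t) from the Streeter–Phelps equation and solving for t gives
t_c = ln[(k_r/k_1)(1 − D₀(k_r−k_1)/(k_1 L₀))] / (k_r−k_1).
Here k_r−k_1 = -0.1590 d⁻¹ and 1 − D₀(k_r−k_1)/(k_1 L₀) = 1 − 2.18×-0.1590/(0.393×7.43) = 1.119, so
t_c = ln(0.5954 × 1.119) / -0.1590 = -0.4063 / -0.1590 = 2.555 d.
D_c = (k_1/k_r) L₀ e^(−k_1 t_c) = (0.393/0.234) × 7.43 × e^(−0.393×2.555) = 1.679 × 7.43 × 0.3663 = 4.571 mg/L.
Minimum DO = C_s − D_c = 8.18 − 4.571 = 3.609 mg/L.
x_c = v t_c = 0.604 m/s × 2.555 d × 86400 s/d = 133400 m ≈ 133 km.

t_c ≈ 2.56 d; D_c ≈ 4.57 mg/L; min DO ≈ 3.61 mg/L; x_c ≈ 133 km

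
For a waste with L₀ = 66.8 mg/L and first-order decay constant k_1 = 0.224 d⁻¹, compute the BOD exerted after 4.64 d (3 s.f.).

y_t = L₀(1 − e^(−k_1 t)) = 66.8 × (1 − e^(−0.224×4.64))
= 66.8 × (1 − 0.3537) = 66.8 × 0.6463 = 43.17 mg/L.

y ≈ 43.2 mg/L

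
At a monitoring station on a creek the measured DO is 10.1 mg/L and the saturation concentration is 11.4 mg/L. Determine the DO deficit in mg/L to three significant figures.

D = C_s − C = 11.4 − 10.1 = 1.30 mg/L.

D ≈ 1.30 mg/L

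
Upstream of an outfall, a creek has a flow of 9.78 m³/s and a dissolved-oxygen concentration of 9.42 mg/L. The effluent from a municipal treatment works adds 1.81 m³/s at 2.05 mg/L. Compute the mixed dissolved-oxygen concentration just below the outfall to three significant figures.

8.27 mg/L

Flow-weighted mixing: C = (Q_r C_r + Q_w C_w)/(Q_r + Q_w)
= (9.78×9.42 + 1.81×2.05)/(9.78 + 1.81) = 95.84/11.59 = 8.269 mg/L.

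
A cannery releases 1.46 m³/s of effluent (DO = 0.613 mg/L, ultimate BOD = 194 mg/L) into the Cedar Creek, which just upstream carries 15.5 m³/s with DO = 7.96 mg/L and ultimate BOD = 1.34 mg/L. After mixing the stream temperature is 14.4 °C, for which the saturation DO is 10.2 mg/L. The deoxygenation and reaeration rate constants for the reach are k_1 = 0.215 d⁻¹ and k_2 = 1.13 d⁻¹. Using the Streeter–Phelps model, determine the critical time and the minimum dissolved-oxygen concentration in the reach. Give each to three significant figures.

t_c ≈ 0.561 d; minimum DO ≈ 7.18 mg/L

Mixed DO = (15.5×7.96 + 1.46×0.613)/(15.5+1.46) = 124.3/16.96 = 7.328 mg/L.
Mixed L₀ = (15.5×1.34 + 1.46×194)/(16.96) = 304.0/16.96 = 17.93 mg/L.
Initial deficit D₀ = C_s − DO₀ = 10.2 − 7.328 = 2.872 mg/L.
t_c = (1/0.9150) ln[(1.13/0.215)(1 − 2.872×0.9150/(0.215×17.93))] = 1.093 × ln(1.671) = 0.5614 d.
D_c = (0.215/1.13) × 17.93 × e^(−0.215×0.5614) = 0.1903 × 17.93 × 0.8863 = 3.023 mg/L.
Minimum DO = 10.2 − 3.023 = 7.177 mg/L.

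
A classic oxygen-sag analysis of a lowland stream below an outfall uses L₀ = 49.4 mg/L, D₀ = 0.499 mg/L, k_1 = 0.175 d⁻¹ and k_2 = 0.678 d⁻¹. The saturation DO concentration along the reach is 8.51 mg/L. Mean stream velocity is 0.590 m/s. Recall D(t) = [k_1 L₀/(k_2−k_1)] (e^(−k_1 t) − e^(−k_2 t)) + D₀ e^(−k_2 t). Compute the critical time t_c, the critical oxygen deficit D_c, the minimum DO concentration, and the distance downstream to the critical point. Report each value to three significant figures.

With k_2/k_1 = 3.874 and 1 − D₀(k_2−k_1)/(k_1 L₀) = 0.9710,
t_c = ln(3.874 × 0.9710) / (0.678 − 0.175) = ln(3.762) / 0.5030 = 1.325/0.5030 = 2.634 d.
L(t_c) = L₀ e^(−k_1 t_c) = 49.4 × 0.6307 = 31.16 mg/L, and at the critical point k_2 D_c = k_1 L, so D_c = (0.175/0.678) × 31.16 = 8.042 mg/L.
Minimum DO = C_s − D_c = 8.51 − 8.042 = 0.4683 mg/L.
x_c = v t_c = 0.590 m/s × 2.634 d × 86400 s/d = 134300 m ≈ 134 km.

t_c ≈ 2.63 d; D_c ≈ 8.04 mg/L; min DO ≈ 0.468 mg/L; x_c ≈ 134 km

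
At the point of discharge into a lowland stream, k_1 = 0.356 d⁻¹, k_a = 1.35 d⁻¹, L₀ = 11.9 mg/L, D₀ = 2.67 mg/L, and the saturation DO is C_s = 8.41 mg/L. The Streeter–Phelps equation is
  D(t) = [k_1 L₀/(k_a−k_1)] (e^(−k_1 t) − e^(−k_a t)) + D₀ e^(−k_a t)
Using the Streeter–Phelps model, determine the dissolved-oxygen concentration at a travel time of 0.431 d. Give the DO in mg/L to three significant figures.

DO ≈ 5.64 mg/L

k_1 L₀/(k_a−k_1) = 0.356×11.9/(1.35−0.356) = 4.236/0.9940 = 4.262 mg/L.
e^(−k_1 t) = e^(−0.356×0.4310) = 0.8578; e^(−k_a t) = e^(−1.35×0.4310) = 0.5589.
D = 4.262 × (0.8578 − 0.5589) + 2.67 × 0.5589 = 1.274 + 1.492 = 2.766 mg/L.
DO = C_s − D = 8.41 − 2.766 = 5.644 mg/L.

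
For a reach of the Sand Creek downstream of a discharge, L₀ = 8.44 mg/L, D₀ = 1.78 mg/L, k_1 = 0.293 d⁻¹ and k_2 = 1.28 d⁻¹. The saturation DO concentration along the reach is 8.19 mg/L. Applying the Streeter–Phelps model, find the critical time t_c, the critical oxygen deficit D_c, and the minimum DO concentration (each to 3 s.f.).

t_c ≈ 0.238 d; D_c ≈ 1.80 mg/L; min DO ≈ 6.39 mg/L

t_c = [1/(k_2−k_1)] ln[(k_2/k_1)(1 − D₀(k_2−k_1)/(k_1 L₀))]
= [1/(1.28−0.293)] ln[(1.28/0.293)(1 − 1.78×0.9870/(0.293×8.44))]
= (1/0.9870) ln[4.369 × 0.2896] = 1.013 × ln(1.265) = 1.013 × 0.2351 = 0.2381 d.
L(t_c) = L₀ e^(−k_1 t_c) = 8.44 × 0.9326 = 7.871 mg/L, and at the critical point k_2 D_c = k_1 L, so D_c = (0.293/1.28) × 7.871 = 1.802 mg/L.
Minimum DO = C_s − D_c = 8.19 − 1.802 = 6.388 mg/L.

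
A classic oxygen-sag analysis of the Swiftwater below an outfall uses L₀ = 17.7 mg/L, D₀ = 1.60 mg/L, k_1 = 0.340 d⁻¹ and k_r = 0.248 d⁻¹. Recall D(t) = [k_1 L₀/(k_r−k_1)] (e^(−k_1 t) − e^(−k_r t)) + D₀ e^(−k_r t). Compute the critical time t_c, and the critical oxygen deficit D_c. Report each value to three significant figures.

With k_r/k_1 = 0.7294 and 1 − D₀(k_r−k_1)/(k_1 L₀) = 1.024,
t_c = ln(0.7294 × 1.024) / (0.248 − 0.340) = ln(0.7473) / -0.09200 = -0.2914/-0.09200 = 3.167 d.
D_c = (k_1/k_r) L₀ e^(−k_1 t_c) = (0.340/0.248) × 17.7 × e^(−0.340×3.167) = 1.371 × 17.7 × 0.3407 = 8.268 mg/L.

t_c ≈ 3.17 d; D_c ≈ 8.27 mg/L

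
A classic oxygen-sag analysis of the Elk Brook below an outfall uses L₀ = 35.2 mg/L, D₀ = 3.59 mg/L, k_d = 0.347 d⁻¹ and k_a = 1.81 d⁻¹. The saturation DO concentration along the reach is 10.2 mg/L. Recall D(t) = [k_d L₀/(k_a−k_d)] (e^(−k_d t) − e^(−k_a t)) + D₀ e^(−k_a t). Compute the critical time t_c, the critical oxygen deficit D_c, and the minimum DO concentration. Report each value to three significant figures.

At the critical point dD/dt = 0, so k_d L₀ e^(−k_d t) = k_a D. Substituting D(t) from the Streeter–Phelps equation and solving for t gives
t_c = ln[(k_a/k_d)(1 − D₀(k_a−k_d)/(k_d L₀))] / (k_a−k_d).
Here k_a−k_d = 1.463 d⁻¹ and 1 − D₀(k_a−k_d)/(k_d L₀) = 1 − 3.59×1.463/(0.347×35.2) = 0.5700, so
t_c = ln(5.216 × 0.5700) / 1.463 = 1.090 / 1.463 = 0.7448 d.
D_c = (k_d/k_a) L₀ e^(−k_d t_c) = (0.347/1.81) × 35.2 × e^(−0.347×0.7448) = 0.1917 × 35.2 × 0.7723 = 5.211 mg/L.
Minimum DO = C_s − D_c = 10.2 − 5.211 = 4.989 mg/L.

t_c ≈ 0.745 d; D_c ≈ 5.21 mg/L; min DO ≈ 4.99 mg/L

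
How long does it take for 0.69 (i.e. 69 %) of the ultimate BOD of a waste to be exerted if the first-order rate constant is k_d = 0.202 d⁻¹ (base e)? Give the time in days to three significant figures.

y/L₀ = 1 − e^(−k_d t) = 0.69 ⇒ e^(−k_d t) = 0.310
t = −ln(0.310) / 0.202 = 1.171 / 0.202 = 5.798 d.

t ≈ 5.80 d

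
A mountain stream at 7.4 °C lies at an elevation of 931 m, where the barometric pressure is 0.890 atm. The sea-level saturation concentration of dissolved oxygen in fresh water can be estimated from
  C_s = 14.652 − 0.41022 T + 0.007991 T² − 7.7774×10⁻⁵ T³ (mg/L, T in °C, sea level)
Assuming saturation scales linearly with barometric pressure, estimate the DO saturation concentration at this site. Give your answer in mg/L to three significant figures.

At sea level: C_s = 14.652 − 0.41022×7.4 + 0.007991×7.4² − 7.7774×10⁻⁵×7.4³ = 12.02 mg/L.
Pressure correction: C_s' = 12.02 × 0.890 = 10.70 mg/L.

C_s ≈ 10.7 mg/L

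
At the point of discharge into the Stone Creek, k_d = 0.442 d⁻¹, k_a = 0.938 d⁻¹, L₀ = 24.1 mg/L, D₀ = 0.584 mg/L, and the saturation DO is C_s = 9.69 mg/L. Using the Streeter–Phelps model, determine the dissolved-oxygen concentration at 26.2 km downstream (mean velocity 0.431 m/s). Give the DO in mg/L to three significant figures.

Travel time t = x/v = 26.2 km / (0.431 m/s) = 26200 m / 0.431 m/s = 60790 s = 0.7036 d.
k_d L₀/(k_a−k_d) = 0.442×24.1/(0.938−0.442) = 10.65/0.4960 = 21.48 mg/L.
e^(−k_d t) = e^(−0.442×0.7036) = 0.7327; e^(−k_a t) = e^(−0.938×0.7036) = 0.5169.
D = 21.48 × (0.7327 − 0.5169) + 0.584 × 0.5169 = 4.636 + 0.3019 = 4.938 mg/L.
DO = C_s − D = 9.69 − 4.938 = 4.752 mg/L.

DO ≈ 4.75 mg/L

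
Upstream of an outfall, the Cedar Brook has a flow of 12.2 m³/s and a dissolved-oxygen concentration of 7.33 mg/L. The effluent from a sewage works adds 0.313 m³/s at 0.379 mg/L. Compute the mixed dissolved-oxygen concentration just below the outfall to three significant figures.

Flow-weighted mixing: C = (Q_r C_r + Q_w C_w)/(Q_r + Q_w)
= (12.2×7.33 + 0.313×0.379)/(12.2 + 0.313) = 89.54/12.51 = 7.156 mg/L.

7.16 mg/L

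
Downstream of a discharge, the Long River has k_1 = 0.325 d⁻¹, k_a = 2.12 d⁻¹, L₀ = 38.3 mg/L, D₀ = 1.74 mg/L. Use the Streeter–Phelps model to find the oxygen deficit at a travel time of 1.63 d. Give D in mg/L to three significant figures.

D ≈ 3.92 mg/L

k_1 L₀/(k_a−k_1) = 0.325×38.3/(2.12−0.325) = 12.45/1.795 = 6.935 mg/L.
e^(−k_1 t) = e^(−0.325×1.630) = 0.5888; e^(−k_a t) = e^(−2.12×1.630) = 0.03157.
D = 6.935 × (0.5888 − 0.03157) + 1.74 × 0.03157 = 3.864 + 0.05493 = 3.919 mg/L.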